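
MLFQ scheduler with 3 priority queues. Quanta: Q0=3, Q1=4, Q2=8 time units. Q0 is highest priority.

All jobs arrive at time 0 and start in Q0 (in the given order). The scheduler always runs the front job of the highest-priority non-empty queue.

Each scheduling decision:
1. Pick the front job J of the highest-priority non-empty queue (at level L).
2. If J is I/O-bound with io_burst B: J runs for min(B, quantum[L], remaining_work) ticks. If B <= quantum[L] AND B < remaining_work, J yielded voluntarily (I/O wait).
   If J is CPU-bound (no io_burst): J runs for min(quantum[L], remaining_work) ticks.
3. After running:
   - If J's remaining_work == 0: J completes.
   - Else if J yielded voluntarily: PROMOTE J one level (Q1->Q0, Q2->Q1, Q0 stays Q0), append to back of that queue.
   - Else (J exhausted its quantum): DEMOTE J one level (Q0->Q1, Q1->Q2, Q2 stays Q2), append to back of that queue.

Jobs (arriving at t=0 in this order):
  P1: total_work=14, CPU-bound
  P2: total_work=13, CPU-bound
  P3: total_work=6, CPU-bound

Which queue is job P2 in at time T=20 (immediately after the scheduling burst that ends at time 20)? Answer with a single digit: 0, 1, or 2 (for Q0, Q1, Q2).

Answer: 2

Derivation:
t=0-3: P1@Q0 runs 3, rem=11, quantum used, demote→Q1. Q0=[P2,P3] Q1=[P1] Q2=[]
t=3-6: P2@Q0 runs 3, rem=10, quantum used, demote→Q1. Q0=[P3] Q1=[P1,P2] Q2=[]
t=6-9: P3@Q0 runs 3, rem=3, quantum used, demote→Q1. Q0=[] Q1=[P1,P2,P3] Q2=[]
t=9-13: P1@Q1 runs 4, rem=7, quantum used, demote→Q2. Q0=[] Q1=[P2,P3] Q2=[P1]
t=13-17: P2@Q1 runs 4, rem=6, quantum used, demote→Q2. Q0=[] Q1=[P3] Q2=[P1,P2]
t=17-20: P3@Q1 runs 3, rem=0, completes. Q0=[] Q1=[] Q2=[P1,P2]
t=20-27: P1@Q2 runs 7, rem=0, completes. Q0=[] Q1=[] Q2=[P2]
t=27-33: P2@Q2 runs 6, rem=0, completes. Q0=[] Q1=[] Q2=[]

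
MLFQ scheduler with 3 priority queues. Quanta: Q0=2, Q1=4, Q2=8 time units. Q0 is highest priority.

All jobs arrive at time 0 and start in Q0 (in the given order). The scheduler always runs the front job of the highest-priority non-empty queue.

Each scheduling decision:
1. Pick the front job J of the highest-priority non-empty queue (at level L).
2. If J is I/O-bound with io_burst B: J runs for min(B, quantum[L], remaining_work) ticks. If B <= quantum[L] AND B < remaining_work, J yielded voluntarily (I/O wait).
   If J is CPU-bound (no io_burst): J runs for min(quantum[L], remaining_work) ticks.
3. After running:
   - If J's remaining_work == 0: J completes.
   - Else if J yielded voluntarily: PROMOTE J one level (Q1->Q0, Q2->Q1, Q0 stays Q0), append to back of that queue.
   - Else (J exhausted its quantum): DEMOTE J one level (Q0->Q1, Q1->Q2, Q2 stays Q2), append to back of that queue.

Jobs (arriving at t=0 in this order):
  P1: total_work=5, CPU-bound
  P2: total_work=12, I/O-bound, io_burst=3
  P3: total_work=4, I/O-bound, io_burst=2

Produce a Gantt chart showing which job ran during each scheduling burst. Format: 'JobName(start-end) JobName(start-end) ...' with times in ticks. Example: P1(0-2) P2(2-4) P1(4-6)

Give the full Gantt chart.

Answer: P1(0-2) P2(2-4) P3(4-6) P3(6-8) P1(8-11) P2(11-14) P2(14-16) P2(16-19) P2(19-21)

Derivation:
t=0-2: P1@Q0 runs 2, rem=3, quantum used, demote→Q1. Q0=[P2,P3] Q1=[P1] Q2=[]
t=2-4: P2@Q0 runs 2, rem=10, quantum used, demote→Q1. Q0=[P3] Q1=[P1,P2] Q2=[]
t=4-6: P3@Q0 runs 2, rem=2, I/O yield, promote→Q0. Q0=[P3] Q1=[P1,P2] Q2=[]
t=6-8: P3@Q0 runs 2, rem=0, completes. Q0=[] Q1=[P1,P2] Q2=[]
t=8-11: P1@Q1 runs 3, rem=0, completes. Q0=[] Q1=[P2] Q2=[]
t=11-14: P2@Q1 runs 3, rem=7, I/O yield, promote→Q0. Q0=[P2] Q1=[] Q2=[]
t=14-16: P2@Q0 runs 2, rem=5, quantum used, demote→Q1. Q0=[] Q1=[P2] Q2=[]
t=16-19: P2@Q1 runs 3, rem=2, I/O yield, promote→Q0. Q0=[P2] Q1=[] Q2=[]
t=19-21: P2@Q0 runs 2, rem=0, completes. Q0=[] Q1=[] Q2=[]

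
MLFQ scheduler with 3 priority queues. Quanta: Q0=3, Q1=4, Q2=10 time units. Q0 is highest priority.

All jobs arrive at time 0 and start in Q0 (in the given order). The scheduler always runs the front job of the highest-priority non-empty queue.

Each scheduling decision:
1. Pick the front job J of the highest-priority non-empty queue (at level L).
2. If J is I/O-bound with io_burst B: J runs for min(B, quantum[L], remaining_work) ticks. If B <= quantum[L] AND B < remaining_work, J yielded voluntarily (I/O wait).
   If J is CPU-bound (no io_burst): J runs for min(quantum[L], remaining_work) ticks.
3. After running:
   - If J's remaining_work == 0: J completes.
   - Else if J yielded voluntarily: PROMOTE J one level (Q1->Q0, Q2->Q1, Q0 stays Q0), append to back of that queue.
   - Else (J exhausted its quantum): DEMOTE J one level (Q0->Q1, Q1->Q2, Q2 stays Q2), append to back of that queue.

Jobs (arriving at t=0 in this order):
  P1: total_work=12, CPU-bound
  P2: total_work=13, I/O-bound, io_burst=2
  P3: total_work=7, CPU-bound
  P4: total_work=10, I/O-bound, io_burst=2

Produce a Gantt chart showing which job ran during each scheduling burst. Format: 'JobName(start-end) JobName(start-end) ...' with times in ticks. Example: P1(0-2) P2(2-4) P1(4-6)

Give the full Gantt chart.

Answer: P1(0-3) P2(3-5) P3(5-8) P4(8-10) P2(10-12) P4(12-14) P2(14-16) P4(16-18) P2(18-20) P4(20-22) P2(22-24) P4(24-26) P2(26-28) P2(28-29) P1(29-33) P3(33-37) P1(37-42)

Derivation:
t=0-3: P1@Q0 runs 3, rem=9, quantum used, demote→Q1. Q0=[P2,P3,P4] Q1=[P1] Q2=[]
t=3-5: P2@Q0 runs 2, rem=11, I/O yield, promote→Q0. Q0=[P3,P4,P2] Q1=[P1] Q2=[]
t=5-8: P3@Q0 runs 3, rem=4, quantum used, demote→Q1. Q0=[P4,P2] Q1=[P1,P3] Q2=[]
t=8-10: P4@Q0 runs 2, rem=8, I/O yield, promote→Q0. Q0=[P2,P4] Q1=[P1,P3] Q2=[]
t=10-12: P2@Q0 runs 2, rem=9, I/O yield, promote→Q0. Q0=[P4,P2] Q1=[P1,P3] Q2=[]
t=12-14: P4@Q0 runs 2, rem=6, I/O yield, promote→Q0. Q0=[P2,P4] Q1=[P1,P3] Q2=[]
t=14-16: P2@Q0 runs 2, rem=7, I/O yield, promote→Q0. Q0=[P4,P2] Q1=[P1,P3] Q2=[]
t=16-18: P4@Q0 runs 2, rem=4, I/O yield, promote→Q0. Q0=[P2,P4] Q1=[P1,P3] Q2=[]
t=18-20: P2@Q0 runs 2, rem=5, I/O yield, promote→Q0. Q0=[P4,P2] Q1=[P1,P3] Q2=[]
t=20-22: P4@Q0 runs 2, rem=2, I/O yield, promote→Q0. Q0=[P2,P4] Q1=[P1,P3] Q2=[]
t=22-24: P2@Q0 runs 2, rem=3, I/O yield, promote→Q0. Q0=[P4,P2] Q1=[P1,P3] Q2=[]
t=24-26: P4@Q0 runs 2, rem=0, completes. Q0=[P2] Q1=[P1,P3] Q2=[]
t=26-28: P2@Q0 runs 2, rem=1, I/O yield, promote→Q0. Q0=[P2] Q1=[P1,P3] Q2=[]
t=28-29: P2@Q0 runs 1, rem=0, completes. Q0=[] Q1=[P1,P3] Q2=[]
t=29-33: P1@Q1 runs 4, rem=5, quantum used, demote→Q2. Q0=[] Q1=[P3] Q2=[P1]
t=33-37: P3@Q1 runs 4, rem=0, completes. Q0=[] Q1=[] Q2=[P1]
t=37-42: P1@Q2 runs 5, rem=0, completes. Q0=[] Q1=[] Q2=[]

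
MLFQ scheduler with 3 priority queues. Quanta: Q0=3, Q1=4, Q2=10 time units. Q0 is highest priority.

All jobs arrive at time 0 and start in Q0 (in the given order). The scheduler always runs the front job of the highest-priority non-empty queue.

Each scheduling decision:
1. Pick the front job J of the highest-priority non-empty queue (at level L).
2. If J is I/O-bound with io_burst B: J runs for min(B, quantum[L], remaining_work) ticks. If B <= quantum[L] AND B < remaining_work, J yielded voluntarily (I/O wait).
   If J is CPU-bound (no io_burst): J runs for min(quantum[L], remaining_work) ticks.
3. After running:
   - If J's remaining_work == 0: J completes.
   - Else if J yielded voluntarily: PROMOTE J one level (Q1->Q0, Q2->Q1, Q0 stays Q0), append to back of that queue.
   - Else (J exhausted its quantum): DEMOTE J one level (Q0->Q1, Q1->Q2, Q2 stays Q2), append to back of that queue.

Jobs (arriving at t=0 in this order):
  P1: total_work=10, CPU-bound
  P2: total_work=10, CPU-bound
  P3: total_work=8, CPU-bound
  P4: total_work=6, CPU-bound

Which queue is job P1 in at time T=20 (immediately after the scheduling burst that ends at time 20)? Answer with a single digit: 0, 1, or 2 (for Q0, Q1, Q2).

t=0-3: P1@Q0 runs 3, rem=7, quantum used, demote→Q1. Q0=[P2,P3,P4] Q1=[P1] Q2=[]
t=3-6: P2@Q0 runs 3, rem=7, quantum used, demote→Q1. Q0=[P3,P4] Q1=[P1,P2] Q2=[]
t=6-9: P3@Q0 runs 3, rem=5, quantum used, demote→Q1. Q0=[P4] Q1=[P1,P2,P3] Q2=[]
t=9-12: P4@Q0 runs 3, rem=3, quantum used, demote→Q1. Q0=[] Q1=[P1,P2,P3,P4] Q2=[]
t=12-16: P1@Q1 runs 4, rem=3, quantum used, demote→Q2. Q0=[] Q1=[P2,P3,P4] Q2=[P1]
t=16-20: P2@Q1 runs 4, rem=3, quantum used, demote→Q2. Q0=[] Q1=[P3,P4] Q2=[P1,P2]
t=20-24: P3@Q1 runs 4, rem=1, quantum used, demote→Q2. Q0=[] Q1=[P4] Q2=[P1,P2,P3]
t=24-27: P4@Q1 runs 3, rem=0, completes. Q0=[] Q1=[] Q2=[P1,P2,P3]
t=27-30: P1@Q2 runs 3, rem=0, completes. Q0=[] Q1=[] Q2=[P2,P3]
t=30-33: P2@Q2 runs 3, rem=0, completes. Q0=[] Q1=[] Q2=[P3]
t=33-34: P3@Q2 runs 1, rem=0, completes. Q0=[] Q1=[] Q2=[]

Answer: 2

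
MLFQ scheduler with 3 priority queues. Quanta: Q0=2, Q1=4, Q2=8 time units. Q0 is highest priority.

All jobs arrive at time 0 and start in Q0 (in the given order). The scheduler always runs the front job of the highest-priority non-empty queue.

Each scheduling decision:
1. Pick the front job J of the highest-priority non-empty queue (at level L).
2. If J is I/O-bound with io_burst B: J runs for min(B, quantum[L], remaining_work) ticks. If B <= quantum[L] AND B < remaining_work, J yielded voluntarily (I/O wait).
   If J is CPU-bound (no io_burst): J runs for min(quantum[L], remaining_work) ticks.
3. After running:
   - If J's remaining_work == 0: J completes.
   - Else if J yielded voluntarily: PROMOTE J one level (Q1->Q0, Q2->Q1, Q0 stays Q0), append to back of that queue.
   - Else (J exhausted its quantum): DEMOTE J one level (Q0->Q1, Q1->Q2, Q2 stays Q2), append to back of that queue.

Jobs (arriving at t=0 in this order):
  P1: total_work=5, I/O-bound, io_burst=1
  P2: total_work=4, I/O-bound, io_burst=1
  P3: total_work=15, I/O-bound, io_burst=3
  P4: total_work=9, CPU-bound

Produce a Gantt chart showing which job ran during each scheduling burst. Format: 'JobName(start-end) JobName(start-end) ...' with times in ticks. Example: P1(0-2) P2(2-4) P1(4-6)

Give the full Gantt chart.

t=0-1: P1@Q0 runs 1, rem=4, I/O yield, promote→Q0. Q0=[P2,P3,P4,P1] Q1=[] Q2=[]
t=1-2: P2@Q0 runs 1, rem=3, I/O yield, promote→Q0. Q0=[P3,P4,P1,P2] Q1=[] Q2=[]
t=2-4: P3@Q0 runs 2, rem=13, quantum used, demote→Q1. Q0=[P4,P1,P2] Q1=[P3] Q2=[]
t=4-6: P4@Q0 runs 2, rem=7, quantum used, demote→Q1. Q0=[P1,P2] Q1=[P3,P4] Q2=[]
t=6-7: P1@Q0 runs 1, rem=3, I/O yield, promote→Q0. Q0=[P2,P1] Q1=[P3,P4] Q2=[]
t=7-8: P2@Q0 runs 1, rem=2, I/O yield, promote→Q0. Q0=[P1,P2] Q1=[P3,P4] Q2=[]
t=8-9: P1@Q0 runs 1, rem=2, I/O yield, promote→Q0. Q0=[P2,P1] Q1=[P3,P4] Q2=[]
t=9-10: P2@Q0 runs 1, rem=1, I/O yield, promote→Q0. Q0=[P1,P2] Q1=[P3,P4] Q2=[]
t=10-11: P1@Q0 runs 1, rem=1, I/O yield, promote→Q0. Q0=[P2,P1] Q1=[P3,P4] Q2=[]
t=11-12: P2@Q0 runs 1, rem=0, completes. Q0=[P1] Q1=[P3,P4] Q2=[]
t=12-13: P1@Q0 runs 1, rem=0, completes. Q0=[] Q1=[P3,P4] Q2=[]
t=13-16: P3@Q1 runs 3, rem=10, I/O yield, promote→Q0. Q0=[P3] Q1=[P4] Q2=[]
t=16-18: P3@Q0 runs 2, rem=8, quantum used, demote→Q1. Q0=[] Q1=[P4,P3] Q2=[]
t=18-22: P4@Q1 runs 4, rem=3, quantum used, demote→Q2. Q0=[] Q1=[P3] Q2=[P4]
t=22-25: P3@Q1 runs 3, rem=5, I/O yield, promote→Q0. Q0=[P3] Q1=[] Q2=[P4]
t=25-27: P3@Q0 runs 2, rem=3, quantum used, demote→Q1. Q0=[] Q1=[P3] Q2=[P4]
t=27-30: P3@Q1 runs 3, rem=0, completes. Q0=[] Q1=[] Q2=[P4]
t=30-33: P4@Q2 runs 3, rem=0, completes. Q0=[] Q1=[] Q2=[]

Answer: P1(0-1) P2(1-2) P3(2-4) P4(4-6) P1(6-7) P2(7-8) P1(8-9) P2(9-10) P1(10-11) P2(11-12) P1(12-13) P3(13-16) P3(16-18) P4(18-22) P3(22-25) P3(25-27) P3(27-30) P4(30-33)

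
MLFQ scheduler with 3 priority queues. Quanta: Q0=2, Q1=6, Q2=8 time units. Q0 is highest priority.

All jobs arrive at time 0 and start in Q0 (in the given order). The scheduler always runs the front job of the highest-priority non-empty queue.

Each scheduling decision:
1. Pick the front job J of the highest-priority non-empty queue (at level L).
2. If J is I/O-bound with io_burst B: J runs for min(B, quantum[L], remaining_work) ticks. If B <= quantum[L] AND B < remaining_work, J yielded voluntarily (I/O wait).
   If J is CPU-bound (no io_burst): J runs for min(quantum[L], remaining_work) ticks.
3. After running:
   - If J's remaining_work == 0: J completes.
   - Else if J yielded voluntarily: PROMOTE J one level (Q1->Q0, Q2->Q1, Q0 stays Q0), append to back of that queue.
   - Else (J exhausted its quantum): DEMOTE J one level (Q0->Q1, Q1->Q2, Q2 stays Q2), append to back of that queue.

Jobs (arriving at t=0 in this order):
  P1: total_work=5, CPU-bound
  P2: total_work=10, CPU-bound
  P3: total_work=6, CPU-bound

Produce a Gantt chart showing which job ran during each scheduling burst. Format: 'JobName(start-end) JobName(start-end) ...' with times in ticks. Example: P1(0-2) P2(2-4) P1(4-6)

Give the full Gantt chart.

Answer: P1(0-2) P2(2-4) P3(4-6) P1(6-9) P2(9-15) P3(15-19) P2(19-21)

Derivation:
t=0-2: P1@Q0 runs 2, rem=3, quantum used, demote→Q1. Q0=[P2,P3] Q1=[P1] Q2=[]
t=2-4: P2@Q0 runs 2, rem=8, quantum used, demote→Q1. Q0=[P3] Q1=[P1,P2] Q2=[]
t=4-6: P3@Q0 runs 2, rem=4, quantum used, demote→Q1. Q0=[] Q1=[P1,P2,P3] Q2=[]
t=6-9: P1@Q1 runs 3, rem=0, completes. Q0=[] Q1=[P2,P3] Q2=[]
t=9-15: P2@Q1 runs 6, rem=2, quantum used, demote→Q2. Q0=[] Q1=[P3] Q2=[P2]
t=15-19: P3@Q1 runs 4, rem=0, completes. Q0=[] Q1=[] Q2=[P2]
t=19-21: P2@Q2 runs 2, rem=0, completes. Q0=[] Q1=[] Q2=[]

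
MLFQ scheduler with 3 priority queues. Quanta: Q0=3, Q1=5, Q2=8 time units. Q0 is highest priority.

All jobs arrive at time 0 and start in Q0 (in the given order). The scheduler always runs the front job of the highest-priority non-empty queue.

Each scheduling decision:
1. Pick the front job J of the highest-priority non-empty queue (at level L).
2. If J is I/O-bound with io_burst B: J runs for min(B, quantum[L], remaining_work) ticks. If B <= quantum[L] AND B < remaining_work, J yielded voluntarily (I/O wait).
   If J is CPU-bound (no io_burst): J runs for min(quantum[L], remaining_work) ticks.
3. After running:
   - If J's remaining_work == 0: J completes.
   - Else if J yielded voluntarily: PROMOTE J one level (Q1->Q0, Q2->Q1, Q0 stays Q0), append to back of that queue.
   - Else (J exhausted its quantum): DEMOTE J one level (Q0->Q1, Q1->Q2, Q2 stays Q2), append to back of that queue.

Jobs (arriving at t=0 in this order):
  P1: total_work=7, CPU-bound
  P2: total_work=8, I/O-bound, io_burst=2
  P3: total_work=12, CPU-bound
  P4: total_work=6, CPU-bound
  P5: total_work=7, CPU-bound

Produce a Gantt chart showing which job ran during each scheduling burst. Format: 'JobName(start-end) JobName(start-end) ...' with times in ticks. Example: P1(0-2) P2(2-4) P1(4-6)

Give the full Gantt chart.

t=0-3: P1@Q0 runs 3, rem=4, quantum used, demote→Q1. Q0=[P2,P3,P4,P5] Q1=[P1] Q2=[]
t=3-5: P2@Q0 runs 2, rem=6, I/O yield, promote→Q0. Q0=[P3,P4,P5,P2] Q1=[P1] Q2=[]
t=5-8: P3@Q0 runs 3, rem=9, quantum used, demote→Q1. Q0=[P4,P5,P2] Q1=[P1,P3] Q2=[]
t=8-11: P4@Q0 runs 3, rem=3, quantum used, demote→Q1. Q0=[P5,P2] Q1=[P1,P3,P4] Q2=[]
t=11-14: P5@Q0 runs 3, rem=4, quantum used, demote→Q1. Q0=[P2] Q1=[P1,P3,P4,P5] Q2=[]
t=14-16: P2@Q0 runs 2, rem=4, I/O yield, promote→Q0. Q0=[P2] Q1=[P1,P3,P4,P5] Q2=[]
t=16-18: P2@Q0 runs 2, rem=2, I/O yield, promote→Q0. Q0=[P2] Q1=[P1,P3,P4,P5] Q2=[]
t=18-20: P2@Q0 runs 2, rem=0, completes. Q0=[] Q1=[P1,P3,P4,P5] Q2=[]
t=20-24: P1@Q1 runs 4, rem=0, completes. Q0=[] Q1=[P3,P4,P5] Q2=[]
t=24-29: P3@Q1 runs 5, rem=4, quantum used, demote→Q2. Q0=[] Q1=[P4,P5] Q2=[P3]
t=29-32: P4@Q1 runs 3, rem=0, completes. Q0=[] Q1=[P5] Q2=[P3]
t=32-36: P5@Q1 runs 4, rem=0, completes. Q0=[] Q1=[] Q2=[P3]
t=36-40: P3@Q2 runs 4, rem=0, completes. Q0=[] Q1=[] Q2=[]

Answer: P1(0-3) P2(3-5) P3(5-8) P4(8-11) P5(11-14) P2(14-16) P2(16-18) P2(18-20) P1(20-24) P3(24-29) P4(29-32) P5(32-36) P3(36-40)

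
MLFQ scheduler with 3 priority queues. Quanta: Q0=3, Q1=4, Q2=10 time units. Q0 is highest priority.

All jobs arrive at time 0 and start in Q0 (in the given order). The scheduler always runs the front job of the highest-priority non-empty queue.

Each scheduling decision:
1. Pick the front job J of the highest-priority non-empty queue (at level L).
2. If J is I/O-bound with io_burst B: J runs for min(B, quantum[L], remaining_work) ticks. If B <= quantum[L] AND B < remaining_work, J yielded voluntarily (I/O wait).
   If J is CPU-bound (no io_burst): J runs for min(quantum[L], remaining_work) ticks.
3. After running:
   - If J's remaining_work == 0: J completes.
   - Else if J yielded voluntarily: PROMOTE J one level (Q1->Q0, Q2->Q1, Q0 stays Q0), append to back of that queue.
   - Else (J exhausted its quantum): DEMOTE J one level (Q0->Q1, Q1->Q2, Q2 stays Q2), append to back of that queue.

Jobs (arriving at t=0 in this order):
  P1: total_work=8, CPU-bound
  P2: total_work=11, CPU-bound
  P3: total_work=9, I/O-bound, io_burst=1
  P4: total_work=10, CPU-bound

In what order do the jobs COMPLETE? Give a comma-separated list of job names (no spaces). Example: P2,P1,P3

t=0-3: P1@Q0 runs 3, rem=5, quantum used, demote→Q1. Q0=[P2,P3,P4] Q1=[P1] Q2=[]
t=3-6: P2@Q0 runs 3, rem=8, quantum used, demote→Q1. Q0=[P3,P4] Q1=[P1,P2] Q2=[]
t=6-7: P3@Q0 runs 1, rem=8, I/O yield, promote→Q0. Q0=[P4,P3] Q1=[P1,P2] Q2=[]
t=7-10: P4@Q0 runs 3, rem=7, quantum used, demote→Q1. Q0=[P3] Q1=[P1,P2,P4] Q2=[]
t=10-11: P3@Q0 runs 1, rem=7, I/O yield, promote→Q0. Q0=[P3] Q1=[P1,P2,P4] Q2=[]
t=11-12: P3@Q0 runs 1, rem=6, I/O yield, promote→Q0. Q0=[P3] Q1=[P1,P2,P4] Q2=[]
t=12-13: P3@Q0 runs 1, rem=5, I/O yield, promote→Q0. Q0=[P3] Q1=[P1,P2,P4] Q2=[]
t=13-14: P3@Q0 runs 1, rem=4, I/O yield, promote→Q0. Q0=[P3] Q1=[P1,P2,P4] Q2=[]
t=14-15: P3@Q0 runs 1, rem=3, I/O yield, promote→Q0. Q0=[P3] Q1=[P1,P2,P4] Q2=[]
t=15-16: P3@Q0 runs 1, rem=2, I/O yield, promote→Q0. Q0=[P3] Q1=[P1,P2,P4] Q2=[]
t=16-17: P3@Q0 runs 1, rem=1, I/O yield, promote→Q0. Q0=[P3] Q1=[P1,P2,P4] Q2=[]
t=17-18: P3@Q0 runs 1, rem=0, completes. Q0=[] Q1=[P1,P2,P4] Q2=[]
t=18-22: P1@Q1 runs 4, rem=1, quantum used, demote→Q2. Q0=[] Q1=[P2,P4] Q2=[P1]
t=22-26: P2@Q1 runs 4, rem=4, quantum used, demote→Q2. Q0=[] Q1=[P4] Q2=[P1,P2]
t=26-30: P4@Q1 runs 4, rem=3, quantum used, demote→Q2. Q0=[] Q1=[] Q2=[P1,P2,P4]
t=30-31: P1@Q2 runs 1, rem=0, completes. Q0=[] Q1=[] Q2=[P2,P4]
t=31-35: P2@Q2 runs 4, rem=0, completes. Q0=[] Q1=[] Q2=[P4]
t=35-38: P4@Q2 runs 3, rem=0, completes. Q0=[] Q1=[] Q2=[]

Answer: P3,P1,P2,P4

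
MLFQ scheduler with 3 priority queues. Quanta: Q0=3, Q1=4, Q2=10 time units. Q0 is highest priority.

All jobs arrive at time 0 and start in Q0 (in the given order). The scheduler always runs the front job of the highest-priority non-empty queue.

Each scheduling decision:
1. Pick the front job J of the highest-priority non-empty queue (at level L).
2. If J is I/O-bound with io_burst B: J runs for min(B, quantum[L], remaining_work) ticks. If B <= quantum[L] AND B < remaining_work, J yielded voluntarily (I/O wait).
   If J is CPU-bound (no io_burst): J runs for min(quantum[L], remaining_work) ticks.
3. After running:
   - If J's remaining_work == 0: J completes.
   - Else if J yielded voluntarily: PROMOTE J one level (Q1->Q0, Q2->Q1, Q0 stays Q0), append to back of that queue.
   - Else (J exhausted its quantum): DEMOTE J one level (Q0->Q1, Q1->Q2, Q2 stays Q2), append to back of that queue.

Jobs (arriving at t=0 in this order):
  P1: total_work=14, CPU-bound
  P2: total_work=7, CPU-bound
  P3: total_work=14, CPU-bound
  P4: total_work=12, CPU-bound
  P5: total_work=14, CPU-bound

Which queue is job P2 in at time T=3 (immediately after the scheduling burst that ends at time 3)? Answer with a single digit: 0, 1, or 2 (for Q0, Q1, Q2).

Answer: 0

Derivation:
t=0-3: P1@Q0 runs 3, rem=11, quantum used, demote→Q1. Q0=[P2,P3,P4,P5] Q1=[P1] Q2=[]
t=3-6: P2@Q0 runs 3, rem=4, quantum used, demote→Q1. Q0=[P3,P4,P5] Q1=[P1,P2] Q2=[]
t=6-9: P3@Q0 runs 3, rem=11, quantum used, demote→Q1. Q0=[P4,P5] Q1=[P1,P2,P3] Q2=[]
t=9-12: P4@Q0 runs 3, rem=9, quantum used, demote→Q1. Q0=[P5] Q1=[P1,P2,P3,P4] Q2=[]
t=12-15: P5@Q0 runs 3, rem=11, quantum used, demote→Q1. Q0=[] Q1=[P1,P2,P3,P4,P5] Q2=[]
t=15-19: P1@Q1 runs 4, rem=7, quantum used, demote→Q2. Q0=[] Q1=[P2,P3,P4,P5] Q2=[P1]
t=19-23: P2@Q1 runs 4, rem=0, completes. Q0=[] Q1=[P3,P4,P5] Q2=[P1]
t=23-27: P3@Q1 runs 4, rem=7, quantum used, demote→Q2. Q0=[] Q1=[P4,P5] Q2=[P1,P3]
t=27-31: P4@Q1 runs 4, rem=5, quantum used, demote→Q2. Q0=[] Q1=[P5] Q2=[P1,P3,P4]
t=31-35: P5@Q1 runs 4, rem=7, quantum used, demote→Q2. Q0=[] Q1=[] Q2=[P1,P3,P4,P5]
t=35-42: P1@Q2 runs 7, rem=0, completes. Q0=[] Q1=[] Q2=[P3,P4,P5]
t=42-49: P3@Q2 runs 7, rem=0, completes. Q0=[] Q1=[] Q2=[P4,P5]
t=49-54: P4@Q2 runs 5, rem=0, completes. Q0=[] Q1=[] Q2=[P5]
t=54-61: P5@Q2 runs 7, rem=0, completes. Q0=[] Q1=[] Q2=[]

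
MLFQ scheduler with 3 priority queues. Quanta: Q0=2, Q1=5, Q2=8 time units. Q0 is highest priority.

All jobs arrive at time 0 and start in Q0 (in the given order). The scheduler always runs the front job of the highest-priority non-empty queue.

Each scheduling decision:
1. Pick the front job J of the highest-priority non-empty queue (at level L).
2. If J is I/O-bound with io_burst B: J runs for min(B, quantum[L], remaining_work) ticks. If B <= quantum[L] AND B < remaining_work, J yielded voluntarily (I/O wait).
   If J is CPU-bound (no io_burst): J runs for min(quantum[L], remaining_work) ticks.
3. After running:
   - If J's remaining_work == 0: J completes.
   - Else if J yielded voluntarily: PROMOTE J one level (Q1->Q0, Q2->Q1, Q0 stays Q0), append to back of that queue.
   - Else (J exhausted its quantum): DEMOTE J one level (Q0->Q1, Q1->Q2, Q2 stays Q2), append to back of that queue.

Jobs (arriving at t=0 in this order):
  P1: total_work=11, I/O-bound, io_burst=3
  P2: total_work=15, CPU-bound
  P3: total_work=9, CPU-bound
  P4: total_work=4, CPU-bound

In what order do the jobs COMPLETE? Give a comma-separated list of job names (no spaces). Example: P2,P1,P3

t=0-2: P1@Q0 runs 2, rem=9, quantum used, demote→Q1. Q0=[P2,P3,P4] Q1=[P1] Q2=[]
t=2-4: P2@Q0 runs 2, rem=13, quantum used, demote→Q1. Q0=[P3,P4] Q1=[P1,P2] Q2=[]
t=4-6: P3@Q0 runs 2, rem=7, quantum used, demote→Q1. Q0=[P4] Q1=[P1,P2,P3] Q2=[]
t=6-8: P4@Q0 runs 2, rem=2, quantum used, demote→Q1. Q0=[] Q1=[P1,P2,P3,P4] Q2=[]
t=8-11: P1@Q1 runs 3, rem=6, I/O yield, promote→Q0. Q0=[P1] Q1=[P2,P3,P4] Q2=[]
t=11-13: P1@Q0 runs 2, rem=4, quantum used, demote→Q1. Q0=[] Q1=[P2,P3,P4,P1] Q2=[]
t=13-18: P2@Q1 runs 5, rem=8, quantum used, demote→Q2. Q0=[] Q1=[P3,P4,P1] Q2=[P2]
t=18-23: P3@Q1 runs 5, rem=2, quantum used, demote→Q2. Q0=[] Q1=[P4,P1] Q2=[P2,P3]
t=23-25: P4@Q1 runs 2, rem=0, completes. Q0=[] Q1=[P1] Q2=[P2,P3]
t=25-28: P1@Q1 runs 3, rem=1, I/O yield, promote→Q0. Q0=[P1] Q1=[] Q2=[P2,P3]
t=28-29: P1@Q0 runs 1, rem=0, completes. Q0=[] Q1=[] Q2=[P2,P3]
t=29-37: P2@Q2 runs 8, rem=0, completes. Q0=[] Q1=[] Q2=[P3]
t=37-39: P3@Q2 runs 2, rem=0, completes. Q0=[] Q1=[] Q2=[]

Answer: P4,P1,P2,P3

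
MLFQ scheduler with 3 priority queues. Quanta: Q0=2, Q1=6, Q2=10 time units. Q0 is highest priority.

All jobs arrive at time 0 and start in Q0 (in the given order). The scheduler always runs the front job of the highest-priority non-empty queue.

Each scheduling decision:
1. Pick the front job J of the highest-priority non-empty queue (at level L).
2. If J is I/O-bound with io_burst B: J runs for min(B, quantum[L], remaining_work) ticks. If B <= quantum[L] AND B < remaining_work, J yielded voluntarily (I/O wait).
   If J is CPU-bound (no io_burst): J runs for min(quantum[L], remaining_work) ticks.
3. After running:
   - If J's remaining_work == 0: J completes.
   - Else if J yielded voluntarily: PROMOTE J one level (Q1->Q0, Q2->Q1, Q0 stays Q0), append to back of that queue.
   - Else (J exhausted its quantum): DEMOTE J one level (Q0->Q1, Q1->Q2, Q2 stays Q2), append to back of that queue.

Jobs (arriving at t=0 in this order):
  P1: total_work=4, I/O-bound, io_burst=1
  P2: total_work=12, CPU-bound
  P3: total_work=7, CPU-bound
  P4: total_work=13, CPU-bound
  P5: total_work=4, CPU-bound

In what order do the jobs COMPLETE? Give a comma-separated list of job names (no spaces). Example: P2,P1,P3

t=0-1: P1@Q0 runs 1, rem=3, I/O yield, promote→Q0. Q0=[P2,P3,P4,P5,P1] Q1=[] Q2=[]
t=1-3: P2@Q0 runs 2, rem=10, quantum used, demote→Q1. Q0=[P3,P4,P5,P1] Q1=[P2] Q2=[]
t=3-5: P3@Q0 runs 2, rem=5, quantum used, demote→Q1. Q0=[P4,P5,P1] Q1=[P2,P3] Q2=[]
t=5-7: P4@Q0 runs 2, rem=11, quantum used, demote→Q1. Q0=[P5,P1] Q1=[P2,P3,P4] Q2=[]
t=7-9: P5@Q0 runs 2, rem=2, quantum used, demote→Q1. Q0=[P1] Q1=[P2,P3,P4,P5] Q2=[]
t=9-10: P1@Q0 runs 1, rem=2, I/O yield, promote→Q0. Q0=[P1] Q1=[P2,P3,P4,P5] Q2=[]
t=10-11: P1@Q0 runs 1, rem=1, I/O yield, promote→Q0. Q0=[P1] Q1=[P2,P3,P4,P5] Q2=[]
t=11-12: P1@Q0 runs 1, rem=0, completes. Q0=[] Q1=[P2,P3,P4,P5] Q2=[]
t=12-18: P2@Q1 runs 6, rem=4, quantum used, demote→Q2. Q0=[] Q1=[P3,P4,P5] Q2=[P2]
t=18-23: P3@Q1 runs 5, rem=0, completes. Q0=[] Q1=[P4,P5] Q2=[P2]
t=23-29: P4@Q1 runs 6, rem=5, quantum used, demote→Q2. Q0=[] Q1=[P5] Q2=[P2,P4]
t=29-31: P5@Q1 runs 2, rem=0, completes. Q0=[] Q1=[] Q2=[P2,P4]
t=31-35: P2@Q2 runs 4, rem=0, completes. Q0=[] Q1=[] Q2=[P4]
t=35-40: P4@Q2 runs 5, rem=0, completes. Q0=[] Q1=[] Q2=[]

Answer: P1,P3,P5,P2,P4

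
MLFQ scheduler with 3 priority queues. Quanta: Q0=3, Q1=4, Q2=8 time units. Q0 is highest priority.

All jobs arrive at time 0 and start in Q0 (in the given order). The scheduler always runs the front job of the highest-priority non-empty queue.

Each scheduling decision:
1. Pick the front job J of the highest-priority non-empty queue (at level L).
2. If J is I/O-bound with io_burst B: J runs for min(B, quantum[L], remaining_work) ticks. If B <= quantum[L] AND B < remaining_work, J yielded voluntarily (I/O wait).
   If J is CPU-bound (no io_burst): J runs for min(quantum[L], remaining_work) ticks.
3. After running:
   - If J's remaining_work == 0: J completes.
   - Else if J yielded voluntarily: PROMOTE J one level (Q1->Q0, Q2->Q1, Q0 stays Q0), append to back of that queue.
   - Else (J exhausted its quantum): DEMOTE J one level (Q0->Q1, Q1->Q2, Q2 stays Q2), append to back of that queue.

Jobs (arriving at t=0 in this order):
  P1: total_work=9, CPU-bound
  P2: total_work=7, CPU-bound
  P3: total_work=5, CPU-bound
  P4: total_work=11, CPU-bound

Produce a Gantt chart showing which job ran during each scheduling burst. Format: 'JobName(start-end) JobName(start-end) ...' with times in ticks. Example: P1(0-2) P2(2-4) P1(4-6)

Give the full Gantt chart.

t=0-3: P1@Q0 runs 3, rem=6, quantum used, demote→Q1. Q0=[P2,P3,P4] Q1=[P1] Q2=[]
t=3-6: P2@Q0 runs 3, rem=4, quantum used, demote→Q1. Q0=[P3,P4] Q1=[P1,P2] Q2=[]
t=6-9: P3@Q0 runs 3, rem=2, quantum used, demote→Q1. Q0=[P4] Q1=[P1,P2,P3] Q2=[]
t=9-12: P4@Q0 runs 3, rem=8, quantum used, demote→Q1. Q0=[] Q1=[P1,P2,P3,P4] Q2=[]
t=12-16: P1@Q1 runs 4, rem=2, quantum used, demote→Q2. Q0=[] Q1=[P2,P3,P4] Q2=[P1]
t=16-20: P2@Q1 runs 4, rem=0, completes. Q0=[] Q1=[P3,P4] Q2=[P1]
t=20-22: P3@Q1 runs 2, rem=0, completes. Q0=[] Q1=[P4] Q2=[P1]
t=22-26: P4@Q1 runs 4, rem=4, quantum used, demote→Q2. Q0=[] Q1=[] Q2=[P1,P4]
t=26-28: P1@Q2 runs 2, rem=0, completes. Q0=[] Q1=[] Q2=[P4]
t=28-32: P4@Q2 runs 4, rem=0, completes. Q0=[] Q1=[] Q2=[]

Answer: P1(0-3) P2(3-6) P3(6-9) P4(9-12) P1(12-16) P2(16-20) P3(20-22) P4(22-26) P1(26-28) P4(28-32)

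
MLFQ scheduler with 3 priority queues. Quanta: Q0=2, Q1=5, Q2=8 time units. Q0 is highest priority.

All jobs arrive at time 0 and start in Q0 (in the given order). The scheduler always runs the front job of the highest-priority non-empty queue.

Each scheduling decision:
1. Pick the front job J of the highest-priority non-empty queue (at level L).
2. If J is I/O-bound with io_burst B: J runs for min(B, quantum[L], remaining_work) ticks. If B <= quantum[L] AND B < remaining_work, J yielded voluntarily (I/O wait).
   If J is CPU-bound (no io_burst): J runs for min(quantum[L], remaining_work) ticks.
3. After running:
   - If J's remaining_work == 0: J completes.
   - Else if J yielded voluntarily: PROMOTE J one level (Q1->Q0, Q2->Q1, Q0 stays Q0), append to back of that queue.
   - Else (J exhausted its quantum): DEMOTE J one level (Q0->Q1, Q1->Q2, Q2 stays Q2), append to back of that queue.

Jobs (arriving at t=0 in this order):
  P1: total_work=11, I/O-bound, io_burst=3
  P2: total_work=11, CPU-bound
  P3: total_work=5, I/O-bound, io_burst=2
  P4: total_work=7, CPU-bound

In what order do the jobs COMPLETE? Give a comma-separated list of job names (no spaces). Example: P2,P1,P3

t=0-2: P1@Q0 runs 2, rem=9, quantum used, demote→Q1. Q0=[P2,P3,P4] Q1=[P1] Q2=[]
t=2-4: P2@Q0 runs 2, rem=9, quantum used, demote→Q1. Q0=[P3,P4] Q1=[P1,P2] Q2=[]
t=4-6: P3@Q0 runs 2, rem=3, I/O yield, promote→Q0. Q0=[P4,P3] Q1=[P1,P2] Q2=[]
t=6-8: P4@Q0 runs 2, rem=5, quantum used, demote→Q1. Q0=[P3] Q1=[P1,P2,P4] Q2=[]
t=8-10: P3@Q0 runs 2, rem=1, I/O yield, promote→Q0. Q0=[P3] Q1=[P1,P2,P4] Q2=[]
t=10-11: P3@Q0 runs 1, rem=0, completes. Q0=[] Q1=[P1,P2,P4] Q2=[]
t=11-14: P1@Q1 runs 3, rem=6, I/O yield, promote→Q0. Q0=[P1] Q1=[P2,P4] Q2=[]
t=14-16: P1@Q0 runs 2, rem=4, quantum used, demote→Q1. Q0=[] Q1=[P2,P4,P1] Q2=[]
t=16-21: P2@Q1 runs 5, rem=4, quantum used, demote→Q2. Q0=[] Q1=[P4,P1] Q2=[P2]
t=21-26: P4@Q1 runs 5, rem=0, completes. Q0=[] Q1=[P1] Q2=[P2]
t=26-29: P1@Q1 runs 3, rem=1, I/O yield, promote→Q0. Q0=[P1] Q1=[] Q2=[P2]
t=29-30: P1@Q0 runs 1, rem=0, completes. Q0=[] Q1=[] Q2=[P2]
t=30-34: P2@Q2 runs 4, rem=0, completes. Q0=[] Q1=[] Q2=[]

Answer: P3,P4,P1,P2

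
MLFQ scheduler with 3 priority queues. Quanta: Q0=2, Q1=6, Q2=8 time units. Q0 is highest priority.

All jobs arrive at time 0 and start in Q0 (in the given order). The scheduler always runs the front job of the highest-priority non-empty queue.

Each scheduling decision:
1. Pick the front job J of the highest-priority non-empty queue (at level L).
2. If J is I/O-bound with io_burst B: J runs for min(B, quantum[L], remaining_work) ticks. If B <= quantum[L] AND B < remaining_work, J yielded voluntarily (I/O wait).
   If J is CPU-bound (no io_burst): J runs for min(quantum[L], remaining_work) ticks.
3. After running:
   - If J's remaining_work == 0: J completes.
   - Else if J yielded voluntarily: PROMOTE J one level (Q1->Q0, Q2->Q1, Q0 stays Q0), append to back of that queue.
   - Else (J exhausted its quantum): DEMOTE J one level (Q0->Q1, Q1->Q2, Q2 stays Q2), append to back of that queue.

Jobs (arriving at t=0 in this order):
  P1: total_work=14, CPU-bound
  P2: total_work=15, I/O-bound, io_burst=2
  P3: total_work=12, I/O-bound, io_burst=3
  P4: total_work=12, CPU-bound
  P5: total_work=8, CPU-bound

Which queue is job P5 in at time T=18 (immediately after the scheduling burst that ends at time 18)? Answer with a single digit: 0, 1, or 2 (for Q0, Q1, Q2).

Answer: 1

Derivation:
t=0-2: P1@Q0 runs 2, rem=12, quantum used, demote→Q1. Q0=[P2,P3,P4,P5] Q1=[P1] Q2=[]
t=2-4: P2@Q0 runs 2, rem=13, I/O yield, promote→Q0. Q0=[P3,P4,P5,P2] Q1=[P1] Q2=[]
t=4-6: P3@Q0 runs 2, rem=10, quantum used, demote→Q1. Q0=[P4,P5,P2] Q1=[P1,P3] Q2=[]
t=6-8: P4@Q0 runs 2, rem=10, quantum used, demote→Q1. Q0=[P5,P2] Q1=[P1,P3,P4] Q2=[]
t=8-10: P5@Q0 runs 2, rem=6, quantum used, demote→Q1. Q0=[P2] Q1=[P1,P3,P4,P5] Q2=[]
t=10-12: P2@Q0 runs 2, rem=11, I/O yield, promote→Q0. Q0=[P2] Q1=[P1,P3,P4,P5] Q2=[]
t=12-14: P2@Q0 runs 2, rem=9, I/O yield, promote→Q0. Q0=[P2] Q1=[P1,P3,P4,P5] Q2=[]
t=14-16: P2@Q0 runs 2, rem=7, I/O yield, promote→Q0. Q0=[P2] Q1=[P1,P3,P4,P5] Q2=[]
t=16-18: P2@Q0 runs 2, rem=5, I/O yield, promote→Q0. Q0=[P2] Q1=[P1,P3,P4,P5] Q2=[]
t=18-20: P2@Q0 runs 2, rem=3, I/O yield, promote→Q0. Q0=[P2] Q1=[P1,P3,P4,P5] Q2=[]
t=20-22: P2@Q0 runs 2, rem=1, I/O yield, promote→Q0. Q0=[P2] Q1=[P1,P3,P4,P5] Q2=[]
t=22-23: P2@Q0 runs 1, rem=0, completes. Q0=[] Q1=[P1,P3,P4,P5] Q2=[]
t=23-29: P1@Q1 runs 6, rem=6, quantum used, demote→Q2. Q0=[] Q1=[P3,P4,P5] Q2=[P1]
t=29-32: P3@Q1 runs 3, rem=7, I/O yield, promote→Q0. Q0=[P3] Q1=[P4,P5] Q2=[P1]
t=32-34: P3@Q0 runs 2, rem=5, quantum used, demote→Q1. Q0=[] Q1=[P4,P5,P3] Q2=[P1]
t=34-40: P4@Q1 runs 6, rem=4, quantum used, demote→Q2. Q0=[] Q1=[P5,P3] Q2=[P1,P4]
t=40-46: P5@Q1 runs 6, rem=0, completes. Q0=[] Q1=[P3] Q2=[P1,P4]
t=46-49: P3@Q1 runs 3, rem=2, I/O yield, promote→Q0. Q0=[P3] Q1=[] Q2=[P1,P4]
t=49-51: P3@Q0 runs 2, rem=0, completes. Q0=[] Q1=[] Q2=[P1,P4]
t=51-57: P1@Q2 runs 6, rem=0, completes. Q0=[] Q1=[] Q2=[P4]
t=57-61: P4@Q2 runs 4, rem=0, completes. Q0=[] Q1=[] Q2=[]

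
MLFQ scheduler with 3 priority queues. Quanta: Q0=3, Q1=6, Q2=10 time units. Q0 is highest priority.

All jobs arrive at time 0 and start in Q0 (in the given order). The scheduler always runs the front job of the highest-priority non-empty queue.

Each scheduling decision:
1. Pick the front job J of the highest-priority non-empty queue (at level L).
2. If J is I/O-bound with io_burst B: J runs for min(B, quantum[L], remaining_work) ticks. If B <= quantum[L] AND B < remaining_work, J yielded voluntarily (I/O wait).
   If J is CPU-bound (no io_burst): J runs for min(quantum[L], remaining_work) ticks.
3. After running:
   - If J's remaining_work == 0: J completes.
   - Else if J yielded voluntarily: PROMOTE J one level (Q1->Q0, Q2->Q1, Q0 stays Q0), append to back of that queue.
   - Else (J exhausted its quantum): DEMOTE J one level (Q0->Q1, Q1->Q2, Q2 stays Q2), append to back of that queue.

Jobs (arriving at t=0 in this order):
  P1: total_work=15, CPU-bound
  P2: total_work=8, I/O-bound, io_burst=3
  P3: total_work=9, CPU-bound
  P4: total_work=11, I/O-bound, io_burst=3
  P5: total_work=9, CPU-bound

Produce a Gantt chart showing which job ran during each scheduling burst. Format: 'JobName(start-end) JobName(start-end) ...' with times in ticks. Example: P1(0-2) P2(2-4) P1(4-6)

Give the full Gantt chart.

Answer: P1(0-3) P2(3-6) P3(6-9) P4(9-12) P5(12-15) P2(15-18) P4(18-21) P2(21-23) P4(23-26) P4(26-28) P1(28-34) P3(34-40) P5(40-46) P1(46-52)

Derivation:
t=0-3: P1@Q0 runs 3, rem=12, quantum used, demote→Q1. Q0=[P2,P3,P4,P5] Q1=[P1] Q2=[]
t=3-6: P2@Q0 runs 3, rem=5, I/O yield, promote→Q0. Q0=[P3,P4,P5,P2] Q1=[P1] Q2=[]
t=6-9: P3@Q0 runs 3, rem=6, quantum used, demote→Q1. Q0=[P4,P5,P2] Q1=[P1,P3] Q2=[]
t=9-12: P4@Q0 runs 3, rem=8, I/O yield, promote→Q0. Q0=[P5,P2,P4] Q1=[P1,P3] Q2=[]
t=12-15: P5@Q0 runs 3, rem=6, quantum used, demote→Q1. Q0=[P2,P4] Q1=[P1,P3,P5] Q2=[]
t=15-18: P2@Q0 runs 3, rem=2, I/O yield, promote→Q0. Q0=[P4,P2] Q1=[P1,P3,P5] Q2=[]
t=18-21: P4@Q0 runs 3, rem=5, I/O yield, promote→Q0. Q0=[P2,P4] Q1=[P1,P3,P5] Q2=[]
t=21-23: P2@Q0 runs 2, rem=0, completes. Q0=[P4] Q1=[P1,P3,P5] Q2=[]
t=23-26: P4@Q0 runs 3, rem=2, I/O yield, promote→Q0. Q0=[P4] Q1=[P1,P3,P5] Q2=[]
t=26-28: P4@Q0 runs 2, rem=0, completes. Q0=[] Q1=[P1,P3,P5] Q2=[]
t=28-34: P1@Q1 runs 6, rem=6, quantum used, demote→Q2. Q0=[] Q1=[P3,P5] Q2=[P1]
t=34-40: P3@Q1 runs 6, rem=0, completes. Q0=[] Q1=[P5] Q2=[P1]
t=40-46: P5@Q1 runs 6, rem=0, completes. Q0=[] Q1=[] Q2=[P1]
t=46-52: P1@Q2 runs 6, rem=0, completes. Q0=[] Q1=[] Q2=[]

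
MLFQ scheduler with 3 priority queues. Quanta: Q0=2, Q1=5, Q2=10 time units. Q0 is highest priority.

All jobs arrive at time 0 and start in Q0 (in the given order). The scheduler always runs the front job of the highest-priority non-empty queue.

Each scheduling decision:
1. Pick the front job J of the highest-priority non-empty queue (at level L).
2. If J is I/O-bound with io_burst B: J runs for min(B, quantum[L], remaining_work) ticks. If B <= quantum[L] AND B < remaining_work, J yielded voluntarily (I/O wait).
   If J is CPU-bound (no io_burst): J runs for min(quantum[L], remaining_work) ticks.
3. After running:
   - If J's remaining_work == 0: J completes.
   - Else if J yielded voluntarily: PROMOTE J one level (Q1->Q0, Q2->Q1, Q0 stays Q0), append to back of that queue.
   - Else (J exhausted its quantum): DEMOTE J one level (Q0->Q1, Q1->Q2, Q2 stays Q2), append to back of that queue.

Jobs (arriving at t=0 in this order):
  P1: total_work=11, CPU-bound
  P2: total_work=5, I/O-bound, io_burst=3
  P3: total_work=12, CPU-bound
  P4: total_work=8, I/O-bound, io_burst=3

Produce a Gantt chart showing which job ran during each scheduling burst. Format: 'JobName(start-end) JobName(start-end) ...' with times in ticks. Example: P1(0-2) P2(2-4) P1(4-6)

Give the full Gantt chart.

t=0-2: P1@Q0 runs 2, rem=9, quantum used, demote→Q1. Q0=[P2,P3,P4] Q1=[P1] Q2=[]
t=2-4: P2@Q0 runs 2, rem=3, quantum used, demote→Q1. Q0=[P3,P4] Q1=[P1,P2] Q2=[]
t=4-6: P3@Q0 runs 2, rem=10, quantum used, demote→Q1. Q0=[P4] Q1=[P1,P2,P3] Q2=[]
t=6-8: P4@Q0 runs 2, rem=6, quantum used, demote→Q1. Q0=[] Q1=[P1,P2,P3,P4] Q2=[]
t=8-13: P1@Q1 runs 5, rem=4, quantum used, demote→Q2. Q0=[] Q1=[P2,P3,P4] Q2=[P1]
t=13-16: P2@Q1 runs 3, rem=0, completes. Q0=[] Q1=[P3,P4] Q2=[P1]
t=16-21: P3@Q1 runs 5, rem=5, quantum used, demote→Q2. Q0=[] Q1=[P4] Q2=[P1,P3]
t=21-24: P4@Q1 runs 3, rem=3, I/O yield, promote→Q0. Q0=[P4] Q1=[] Q2=[P1,P3]
t=24-26: P4@Q0 runs 2, rem=1, quantum used, demote→Q1. Q0=[] Q1=[P4] Q2=[P1,P3]
t=26-27: P4@Q1 runs 1, rem=0, completes. Q0=[] Q1=[] Q2=[P1,P3]
t=27-31: P1@Q2 runs 4, rem=0, completes. Q0=[] Q1=[] Q2=[P3]
t=31-36: P3@Q2 runs 5, rem=0, completes. Q0=[] Q1=[] Q2=[]

Answer: P1(0-2) P2(2-4) P3(4-6) P4(6-8) P1(8-13) P2(13-16) P3(16-21) P4(21-24) P4(24-26) P4(26-27) P1(27-31) P3(31-36)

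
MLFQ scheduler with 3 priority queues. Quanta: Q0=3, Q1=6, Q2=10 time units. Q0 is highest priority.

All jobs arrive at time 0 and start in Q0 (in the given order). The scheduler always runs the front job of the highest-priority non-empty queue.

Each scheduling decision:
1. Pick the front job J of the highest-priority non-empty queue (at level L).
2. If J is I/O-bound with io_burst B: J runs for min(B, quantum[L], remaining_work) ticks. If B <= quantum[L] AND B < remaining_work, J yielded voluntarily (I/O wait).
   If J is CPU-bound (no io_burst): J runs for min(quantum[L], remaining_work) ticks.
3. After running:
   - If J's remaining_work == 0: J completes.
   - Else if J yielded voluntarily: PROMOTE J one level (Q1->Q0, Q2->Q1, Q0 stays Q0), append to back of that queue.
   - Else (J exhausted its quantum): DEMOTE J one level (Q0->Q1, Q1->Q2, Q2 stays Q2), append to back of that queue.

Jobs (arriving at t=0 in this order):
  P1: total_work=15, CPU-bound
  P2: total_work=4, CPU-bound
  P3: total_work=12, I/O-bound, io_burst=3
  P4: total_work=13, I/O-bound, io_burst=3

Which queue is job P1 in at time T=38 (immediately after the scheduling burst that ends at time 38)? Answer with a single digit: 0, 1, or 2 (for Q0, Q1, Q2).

Answer: 2

Derivation:
t=0-3: P1@Q0 runs 3, rem=12, quantum used, demote→Q1. Q0=[P2,P3,P4] Q1=[P1] Q2=[]
t=3-6: P2@Q0 runs 3, rem=1, quantum used, demote→Q1. Q0=[P3,P4] Q1=[P1,P2] Q2=[]
t=6-9: P3@Q0 runs 3, rem=9, I/O yield, promote→Q0. Q0=[P4,P3] Q1=[P1,P2] Q2=[]
t=9-12: P4@Q0 runs 3, rem=10, I/O yield, promote→Q0. Q0=[P3,P4] Q1=[P1,P2] Q2=[]
t=12-15: P3@Q0 runs 3, rem=6, I/O yield, promote→Q0. Q0=[P4,P3] Q1=[P1,P2] Q2=[]
t=15-18: P4@Q0 runs 3, rem=7, I/O yield, promote→Q0. Q0=[P3,P4] Q1=[P1,P2] Q2=[]
t=18-21: P3@Q0 runs 3, rem=3, I/O yield, promote→Q0. Q0=[P4,P3] Q1=[P1,P2] Q2=[]
t=21-24: P4@Q0 runs 3, rem=4, I/O yield, promote→Q0. Q0=[P3,P4] Q1=[P1,P2] Q2=[]
t=24-27: P3@Q0 runs 3, rem=0, completes. Q0=[P4] Q1=[P1,P2] Q2=[]
t=27-30: P4@Q0 runs 3, rem=1, I/O yield, promote→Q0. Q0=[P4] Q1=[P1,P2] Q2=[]
t=30-31: P4@Q0 runs 1, rem=0, completes. Q0=[] Q1=[P1,P2] Q2=[]
t=31-37: P1@Q1 runs 6, rem=6, quantum used, demote→Q2. Q0=[] Q1=[P2] Q2=[P1]
t=37-38: P2@Q1 runs 1, rem=0, completes. Q0=[] Q1=[] Q2=[P1]
t=38-44: P1@Q2 runs 6, rem=0, completes. Q0=[] Q1=[] Q2=[]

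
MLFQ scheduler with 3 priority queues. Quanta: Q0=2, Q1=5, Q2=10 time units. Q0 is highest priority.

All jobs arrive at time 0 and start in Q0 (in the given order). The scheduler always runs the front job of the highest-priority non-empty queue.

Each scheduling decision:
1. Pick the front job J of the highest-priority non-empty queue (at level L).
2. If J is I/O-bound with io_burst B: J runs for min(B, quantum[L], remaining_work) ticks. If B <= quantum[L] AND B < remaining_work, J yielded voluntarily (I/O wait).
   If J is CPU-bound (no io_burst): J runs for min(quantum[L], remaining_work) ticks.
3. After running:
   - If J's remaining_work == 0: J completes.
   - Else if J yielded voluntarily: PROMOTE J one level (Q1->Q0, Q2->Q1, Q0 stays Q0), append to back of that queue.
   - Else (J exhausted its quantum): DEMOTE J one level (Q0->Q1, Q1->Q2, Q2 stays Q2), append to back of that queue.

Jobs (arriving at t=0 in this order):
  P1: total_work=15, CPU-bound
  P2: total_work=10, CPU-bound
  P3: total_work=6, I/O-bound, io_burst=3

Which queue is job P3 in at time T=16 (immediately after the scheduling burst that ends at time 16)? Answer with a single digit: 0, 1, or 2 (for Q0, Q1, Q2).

Answer: 1

Derivation:
t=0-2: P1@Q0 runs 2, rem=13, quantum used, demote→Q1. Q0=[P2,P3] Q1=[P1] Q2=[]
t=2-4: P2@Q0 runs 2, rem=8, quantum used, demote→Q1. Q0=[P3] Q1=[P1,P2] Q2=[]
t=4-6: P3@Q0 runs 2, rem=4, quantum used, demote→Q1. Q0=[] Q1=[P1,P2,P3] Q2=[]
t=6-11: P1@Q1 runs 5, rem=8, quantum used, demote→Q2. Q0=[] Q1=[P2,P3] Q2=[P1]
t=11-16: P2@Q1 runs 5, rem=3, quantum used, demote→Q2. Q0=[] Q1=[P3] Q2=[P1,P2]
t=16-19: P3@Q1 runs 3, rem=1, I/O yield, promote→Q0. Q0=[P3] Q1=[] Q2=[P1,P2]
t=19-20: P3@Q0 runs 1, rem=0, completes. Q0=[] Q1=[] Q2=[P1,P2]
t=20-28: P1@Q2 runs 8, rem=0, completes. Q0=[] Q1=[] Q2=[P2]
t=28-31: P2@Q2 runs 3, rem=0, completes. Q0=[] Q1=[] Q2=[]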